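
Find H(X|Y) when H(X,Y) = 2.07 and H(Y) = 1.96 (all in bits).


H(X|Y) = H(X,Y) - H(Y) = 2.07 - 1.96 = 0.11

0.11 bits


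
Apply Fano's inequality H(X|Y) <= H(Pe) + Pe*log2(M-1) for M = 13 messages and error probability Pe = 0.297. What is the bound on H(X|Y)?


H(Pe) = -Pe*log2(Pe) - (1-Pe)*log2(1-Pe) = -0.297*log2(0.297) - 0.703*log2(0.703) = 0.520185 + 0.357408 = 0.8776. Pe*log2(M-1) = 0.297*log2(12) = 1.064734. Bound = H(Pe) + Pe*log2(M-1) = 0.520185 + 0.357408 + 1.064734 = 1.9423

1.9423 bits


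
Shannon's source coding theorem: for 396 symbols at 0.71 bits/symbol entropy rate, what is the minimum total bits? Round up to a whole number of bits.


Minimum bits >= n * H = 396 * 0.71 = 281.16, rounded up to a whole number of bits = 282

282 bits


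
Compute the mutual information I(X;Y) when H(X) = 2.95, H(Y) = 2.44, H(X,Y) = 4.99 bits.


I(X;Y) = H(X) + H(Y) - H(X,Y) = 2.95 + 2.44 - 4.99 = 0.4

0.4 bits


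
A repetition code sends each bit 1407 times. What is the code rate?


Rate = k/n = 1/1407

1/1407


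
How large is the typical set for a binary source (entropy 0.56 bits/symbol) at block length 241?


log2|A_typical| = nH = 241 * 0.56 = 134.96, so |A_typical| ~ 2^134.96 = 4.237e+40

4.237e+40


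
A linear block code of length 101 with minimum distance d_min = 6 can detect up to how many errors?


Detection capability = d_min - 1 = 6 - 1 = 5

5 errors


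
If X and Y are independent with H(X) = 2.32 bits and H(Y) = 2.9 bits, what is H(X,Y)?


For independent variables, H(X,Y) = H(X) + H(Y) = 2.32 + 2.9 = 5.22

5.22 bits


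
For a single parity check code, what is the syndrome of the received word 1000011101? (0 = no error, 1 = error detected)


Syndrome = XOR of all bits = 1 XOR 0 XOR 0 XOR 0 XOR 0 XOR 1 XOR 1 XOR 1 XOR 0 XOR 1 = 1

1


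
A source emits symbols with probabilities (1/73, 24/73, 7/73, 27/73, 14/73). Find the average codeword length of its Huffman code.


Huffman construction (repeatedly merge the two least-probable nodes; each merge adds 1 bit to every symbol beneath it): 1/73 + 7/73 = 8/73; 8/73 + 14/73 = 22/73; 22/73 + 24/73 = 46/73; 27/73 + 46/73 = 1. Resulting codeword lengths (in the order the probabilities were given): (4, 2, 4, 1, 3). L_avg = sum(p_i * l_i) = 1/73*4 + 24/73*2 + 7/73*4 + 27/73*1 + 14/73*3 = 149/73 = 2.0411

2.0411 bits


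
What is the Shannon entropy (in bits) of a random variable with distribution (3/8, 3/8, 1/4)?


H = -sum(p_i * log2(p_i)). Terms: -(3/8)*log2(3/8) = 0.530639; -(3/8)*log2(3/8) = 0.530639; -(1/4)*log2(1/4) = 0.500000. H = 0.530639 + 0.530639 + 0.500000 = 1.5613

1.5613 bits


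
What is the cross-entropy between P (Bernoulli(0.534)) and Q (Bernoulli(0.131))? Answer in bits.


H(P,Q) = -p*log2(q) - (1-p)*log2(1-q). -0.534*log2(0.131) = 1.565881; -0.466*log2(0.869) = 0.094399. H(P,Q) = 1.565881 + 0.094399 = 1.6603

1.6603 bits


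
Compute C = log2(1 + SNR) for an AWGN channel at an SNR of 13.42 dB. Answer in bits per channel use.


SNR_linear = 10^(13.42/10) = 21.9786; C = log2(1 + SNR_linear) = log2(1 + 21.9786) = 4.5222

4.5222 bits/channel use


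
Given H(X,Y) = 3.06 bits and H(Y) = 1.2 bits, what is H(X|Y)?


H(X|Y) = H(X,Y) - H(Y) = 3.06 - 1.2 = 1.86

1.86 bits


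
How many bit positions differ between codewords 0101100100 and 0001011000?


Count differing positions: . ^ . . ^ ^ ^ ^ . . = 5 differences

5


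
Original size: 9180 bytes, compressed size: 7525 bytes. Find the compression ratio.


Ratio = original / compressed = 9180 / 7525 = 1.2199

1.2199


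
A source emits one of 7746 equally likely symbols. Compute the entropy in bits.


H = log2(n) = log2(7746) = 12.9192

12.9192 bits


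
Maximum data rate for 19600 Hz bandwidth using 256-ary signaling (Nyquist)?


Rate = 2 * B * log2(M) = 2 * 19600 * 8.0 = 313600.0

313600.0 bps


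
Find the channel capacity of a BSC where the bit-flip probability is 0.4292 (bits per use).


H(p) = -p*log2(p) - (1-p)*log2(1-p) = -0.4292*log2(0.4292) - 0.5708*log2(0.5708) = 0.523743 + 0.461745 = 0.9855. C = 1 - H(p) = 1 - 0.9855 = 0.0145

0.0145 bits


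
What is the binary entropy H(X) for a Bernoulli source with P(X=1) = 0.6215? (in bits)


H = -p*log2(p) - (1-p)*log2(1-p). -0.6215*log2(0.6215) = 0.426457; -0.3785*log2(0.3785) = 0.530519. H = 0.426457 + 0.530519 = 0.957

0.957 bits


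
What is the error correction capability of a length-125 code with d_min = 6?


Correction capability = floor((d-1)/2) = floor((6-1)/2) = 2

2 errors


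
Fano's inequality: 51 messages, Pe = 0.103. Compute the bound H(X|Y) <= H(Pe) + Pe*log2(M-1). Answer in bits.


H(Pe) = -Pe*log2(Pe) - (1-Pe)*log2(1-Pe) = -0.103*log2(0.103) - 0.897*log2(0.897) = 0.337766 + 0.140668 = 0.4784. Pe*log2(M-1) = 0.103*log2(50) = 0.581317. Bound = H(Pe) + Pe*log2(M-1) = 0.337766 + 0.140668 + 0.581317 = 1.0598

1.0598 bits


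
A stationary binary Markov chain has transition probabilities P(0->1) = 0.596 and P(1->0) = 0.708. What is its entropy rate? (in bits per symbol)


Stationary distribution: pi_0 = p10/(p01+p10) = 0.5429, pi_1 = 0.4571. Entropy rate H' = pi_0*H(p01) + pi_1*H(p10) = 0.5429*0.9732 + 0.4571*0.8713 = 0.9266

0.9266 bits/symbol


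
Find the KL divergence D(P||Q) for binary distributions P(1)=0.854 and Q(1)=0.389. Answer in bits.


KL = p*log2(p/q) + (1-p)*log2((1-p)/(1-q)) = 0.854*log2(0.854/0.389) + 0.146*log2(0.146/0.611) = 0.6673

0.6673 bits


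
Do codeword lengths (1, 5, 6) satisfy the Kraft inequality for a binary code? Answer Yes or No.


Kraft sum = sum(2^(-l_i)) = 0.5469, need <= 1. Result: satisfied (a binary prefix-free code with these lengths exists)

Yes


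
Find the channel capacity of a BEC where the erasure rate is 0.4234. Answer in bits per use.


C = 1 - epsilon = 1 - 0.4234 = 0.5766

0.5766 bits


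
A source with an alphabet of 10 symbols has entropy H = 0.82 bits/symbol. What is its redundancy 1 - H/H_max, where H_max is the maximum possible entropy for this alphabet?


H_max = log2(K) = log2(10) = 3.3219 bits/symbol. Redundancy = 1 - H/H_max = 1 - 0.82/3.3219 = 1 - 0.2468 = 0.7532

0.7532


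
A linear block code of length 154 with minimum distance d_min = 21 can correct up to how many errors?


Correction capability = floor((d-1)/2) = floor((21-1)/2) = 10

10 errors


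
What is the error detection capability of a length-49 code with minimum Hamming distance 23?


Detection capability = d_min - 1 = 23 - 1 = 22

22 errors


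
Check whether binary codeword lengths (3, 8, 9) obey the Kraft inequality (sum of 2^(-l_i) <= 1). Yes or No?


Kraft sum = sum(2^(-l_i)) = 0.1309, need <= 1. Result: satisfied (a binary prefix-free code with these lengths exists)

Yes


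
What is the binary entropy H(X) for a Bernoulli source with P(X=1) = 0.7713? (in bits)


H = -p*log2(p) - (1-p)*log2(1-p). -0.7713*log2(0.7713) = 0.288957; -0.2287*log2(0.2287) = 0.486781. H = 0.288957 + 0.486781 = 0.7757

0.7757 bits


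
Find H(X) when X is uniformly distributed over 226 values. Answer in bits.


H = log2(n) = log2(226) = 7.8202

7.8202 bits


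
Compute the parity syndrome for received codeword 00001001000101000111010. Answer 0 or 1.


Syndrome = XOR of all bits = 0 XOR 0 XOR 0 XOR 0 XOR 1 XOR 0 XOR 0 XOR 1 XOR 0 XOR 0 XOR 0 XOR 1 XOR 0 XOR 1 XOR 0 XOR 0 XOR 0 XOR 1 XOR 1 XOR 1 XOR 0 XOR 1 XOR 0 = 0

0


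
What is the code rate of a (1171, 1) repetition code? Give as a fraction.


Rate = k/n = 1/1171

1/1171


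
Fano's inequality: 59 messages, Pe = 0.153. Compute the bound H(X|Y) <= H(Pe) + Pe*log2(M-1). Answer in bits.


H(Pe) = -Pe*log2(Pe) - (1-Pe)*log2(1-Pe) = -0.153*log2(0.153) - 0.847*log2(0.847) = 0.414385 + 0.202913 = 0.6173. Pe*log2(M-1) = 0.153*log2(58) = 0.896271. Bound = H(Pe) + Pe*log2(M-1) = 0.414385 + 0.202913 + 0.896271 = 1.5136

1.5136 bits


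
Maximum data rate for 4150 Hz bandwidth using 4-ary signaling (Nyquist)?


Rate = 2 * B * log2(M) = 2 * 4150 * 2.0 = 16600.0

16600.0 bps


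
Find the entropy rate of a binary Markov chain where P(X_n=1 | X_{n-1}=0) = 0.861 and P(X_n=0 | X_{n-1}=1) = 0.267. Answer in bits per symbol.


Stationary distribution: pi_0 = p10/(p01+p10) = 0.2367, pi_1 = 0.7633. Entropy rate H' = pi_0*H(p01) + pi_1*H(p10) = 0.2367*0.5816 + 0.7633*0.8371 = 0.7766

0.7766 bits/symbol


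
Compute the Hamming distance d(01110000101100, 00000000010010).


Count differing positions: . ^ ^ ^ . . . . ^ ^ ^ ^ ^ . = 8 differences

8


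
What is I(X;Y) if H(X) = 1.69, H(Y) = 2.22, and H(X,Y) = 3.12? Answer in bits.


I(X;Y) = H(X) + H(Y) - H(X,Y) = 1.69 + 2.22 - 3.12 = 0.79

0.79 bits


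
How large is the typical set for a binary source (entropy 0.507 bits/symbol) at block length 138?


log2|A_typical| = nH = 138 * 0.507 = 69.966, so |A_typical| ~ 2^69.966 = 1.153e+21

1.153e+21


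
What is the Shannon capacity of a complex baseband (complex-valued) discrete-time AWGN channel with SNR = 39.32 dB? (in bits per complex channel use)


SNR_linear = 10^(39.32/10) = 8550.6671; C = log2(1 + SNR_linear) = log2(1 + 8550.6671) = 13.062

13.062 bits/channel use


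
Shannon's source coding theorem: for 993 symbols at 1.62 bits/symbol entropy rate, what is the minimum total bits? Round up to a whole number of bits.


Minimum bits >= n * H = 993 * 1.62 = 1608.66, rounded up to a whole number of bits = 1609

1609 bits


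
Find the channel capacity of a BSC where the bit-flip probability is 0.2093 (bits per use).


H(p) = -p*log2(p) - (1-p)*log2(1-p) = -0.2093*log2(0.2093) - 0.7907*log2(0.7907) = 0.472255 + 0.267887 = 0.7401. C = 1 - H(p) = 1 - 0.7401 = 0.2599

0.2599 bits


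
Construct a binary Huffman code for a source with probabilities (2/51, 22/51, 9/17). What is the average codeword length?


Huffman construction (repeatedly merge the two least-probable nodes; each merge adds 1 bit to every symbol beneath it): 2/51 + 22/51 = 8/17; 8/17 + 9/17 = 1. Resulting codeword lengths (in the order the probabilities were given): (2, 2, 1). L_avg = sum(p_i * l_i) = 2/51*2 + 22/51*2 + 9/17*1 = 25/17 = 1.4706

1.4706 bits


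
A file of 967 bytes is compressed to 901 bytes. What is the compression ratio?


Ratio = original / compressed = 967 / 901 = 1.0733

1.0733


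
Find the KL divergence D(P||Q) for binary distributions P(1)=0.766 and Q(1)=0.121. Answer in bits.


KL = p*log2(p/q) + (1-p)*log2((1-p)/(1-q)) = 0.766*log2(0.766/0.121) + 0.234*log2(0.234/0.879) = 1.5926

1.5926 bits


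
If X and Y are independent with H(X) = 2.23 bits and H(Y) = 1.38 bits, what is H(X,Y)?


For independent variables, H(X,Y) = H(X) + H(Y) = 2.23 + 1.38 = 3.61

3.61 bits


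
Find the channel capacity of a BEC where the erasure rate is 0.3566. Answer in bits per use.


C = 1 - epsilon = 1 - 0.3566 = 0.6434

0.6434 bits


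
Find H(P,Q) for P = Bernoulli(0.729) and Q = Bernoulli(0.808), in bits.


H(P,Q) = -p*log2(q) - (1-p)*log2(1-q). -0.729*log2(0.808) = 0.224221; -0.271*log2(0.192) = 0.645203. H(P,Q) = 0.224221 + 0.645203 = 0.8694

0.8694 bits


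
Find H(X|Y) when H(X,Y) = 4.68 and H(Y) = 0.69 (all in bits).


H(X|Y) = H(X,Y) - H(Y) = 4.68 - 0.69 = 3.99

3.99 bits


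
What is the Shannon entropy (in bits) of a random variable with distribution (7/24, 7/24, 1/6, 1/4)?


H = -sum(p_i * log2(p_i)). Terms: -(7/24)*log2(7/24) = 0.518469; -(7/24)*log2(7/24) = 0.518469; -(1/6)*log2(1/6) = 0.430827; -(1/4)*log2(1/4) = 0.500000. H = 0.518469 + 0.518469 + 0.430827 + 0.500000 = 1.9678

1.9678 bits


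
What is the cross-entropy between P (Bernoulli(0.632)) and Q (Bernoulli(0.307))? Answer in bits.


H(P,Q) = -p*log2(q) - (1-p)*log2(1-q). -0.632*log2(0.307) = 1.076732; -0.368*log2(0.693) = 0.194699. H(P,Q) = 1.076732 + 0.194699 = 1.2714

1.2714 bits


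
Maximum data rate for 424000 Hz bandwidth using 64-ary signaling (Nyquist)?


Rate = 2 * B * log2(M) = 2 * 424000 * 6.0 = 5088000.0

5088000.0 bps


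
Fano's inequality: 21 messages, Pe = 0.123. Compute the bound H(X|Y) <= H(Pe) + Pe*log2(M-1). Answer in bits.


H(Pe) = -Pe*log2(Pe) - (1-Pe)*log2(1-Pe) = -0.123*log2(0.123) - 0.877*log2(0.877) = 0.371862 + 0.166061 = 0.5379. Pe*log2(M-1) = 0.123*log2(20) = 0.531597. Bound = H(Pe) + Pe*log2(M-1) = 0.371862 + 0.166061 + 0.531597 = 1.0695

1.0695 bits


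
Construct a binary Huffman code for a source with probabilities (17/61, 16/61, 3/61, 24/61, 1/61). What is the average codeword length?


Huffman construction (repeatedly merge the two least-probable nodes; each merge adds 1 bit to every symbol beneath it): 1/61 + 3/61 = 4/61; 4/61 + 16/61 = 20/61; 17/61 + 20/61 = 37/61; 24/61 + 37/61 = 1. Resulting codeword lengths (in the order the probabilities were given): (2, 3, 4, 1, 4). L_avg = sum(p_i * l_i) = 17/61*2 + 16/61*3 + 3/61*4 + 24/61*1 + 1/61*4 = 2

2.0 bits


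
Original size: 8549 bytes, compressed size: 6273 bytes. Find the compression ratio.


Ratio = original / compressed = 8549 / 6273 = 1.3628

1.3628


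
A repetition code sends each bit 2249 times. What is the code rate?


Rate = k/n = 1/2249

1/2249


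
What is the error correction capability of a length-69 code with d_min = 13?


Correction capability = floor((d-1)/2) = floor((13-1)/2) = 6

6 errors


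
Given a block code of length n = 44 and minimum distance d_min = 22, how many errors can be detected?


Detection capability = d_min - 1 = 22 - 1 = 21

21 errors


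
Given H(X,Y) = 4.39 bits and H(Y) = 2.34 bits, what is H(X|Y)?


H(X|Y) = H(X,Y) - H(Y) = 4.39 - 2.34 = 2.05

2.05 bits


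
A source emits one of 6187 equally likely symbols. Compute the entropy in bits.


H = log2(n) = log2(6187) = 12.595

12.595 bits


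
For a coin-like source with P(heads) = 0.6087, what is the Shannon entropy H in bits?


H = -p*log2(p) - (1-p)*log2(1-p). -0.6087*log2(0.6087) = 0.435949; -0.3913*log2(0.3913) = 0.529684. H = 0.435949 + 0.529684 = 0.9656

0.9656 bits


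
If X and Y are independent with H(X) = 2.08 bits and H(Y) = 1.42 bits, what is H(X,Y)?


For independent variables, H(X,Y) = H(X) + H(Y) = 2.08 + 1.42 = 3.5

3.5 bits


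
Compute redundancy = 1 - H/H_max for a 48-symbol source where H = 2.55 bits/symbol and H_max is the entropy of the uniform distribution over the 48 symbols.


H_max = log2(K) = log2(48) = 5.585 bits/symbol. Redundancy = 1 - H/H_max = 1 - 2.55/5.585 = 1 - 0.4566 = 0.5434

0.5434


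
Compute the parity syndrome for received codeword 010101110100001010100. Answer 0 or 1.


Syndrome = XOR of all bits = 0 XOR 1 XOR 0 XOR 1 XOR 0 XOR 1 XOR 1 XOR 1 XOR 0 XOR 1 XOR 0 XOR 0 XOR 0 XOR 0 XOR 1 XOR 0 XOR 1 XOR 0 XOR 1 XOR 0 XOR 0 = 1

1


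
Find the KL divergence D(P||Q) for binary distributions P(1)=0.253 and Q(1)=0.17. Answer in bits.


KL = p*log2(p/q) + (1-p)*log2((1-p)/(1-q)) = 0.253*log2(0.253/0.17) + 0.747*log2(0.747/0.83) = 0.0316

0.0316 bits


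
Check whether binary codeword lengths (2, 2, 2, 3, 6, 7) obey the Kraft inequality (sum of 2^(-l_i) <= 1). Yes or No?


Kraft sum = sum(2^(-l_i)) = 0.8984, need <= 1. Result: satisfied (a binary prefix-free code with these lengths exists)

Yes


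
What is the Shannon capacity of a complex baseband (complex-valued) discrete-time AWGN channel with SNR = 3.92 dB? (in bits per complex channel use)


SNR_linear = 10^(3.92/10) = 2.466; C = log2(1 + SNR_linear) = log2(1 + 2.466) = 1.7933

1.7933 bits/channel use


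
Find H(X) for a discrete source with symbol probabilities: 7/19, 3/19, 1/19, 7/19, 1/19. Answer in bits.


H = -sum(p_i * log2(p_i)). Terms: -(7/19)*log2(7/19) = 0.530737; -(3/19)*log2(3/19) = 0.420468; -(1/19)*log2(1/19) = 0.223575; -(7/19)*log2(7/19) = 0.530737; -(1/19)*log2(1/19) = 0.223575. H = 0.530737 + 0.420468 + 0.223575 + 0.530737 + 0.223575 = 1.9291

1.9291 bits


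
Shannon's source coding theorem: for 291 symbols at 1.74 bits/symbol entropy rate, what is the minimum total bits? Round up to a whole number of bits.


Minimum bits >= n * H = 291 * 1.74 = 506.34, rounded up to a whole number of bits = 507

507 bits


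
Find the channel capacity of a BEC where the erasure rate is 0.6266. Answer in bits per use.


C = 1 - epsilon = 1 - 0.6266 = 0.3734

0.3734 bits


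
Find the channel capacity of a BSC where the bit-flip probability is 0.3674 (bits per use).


H(p) = -p*log2(p) - (1-p)*log2(1-p) = -0.3674*log2(0.3674) - 0.6326*log2(0.6326) = 0.530737 + 0.417917 = 0.9487. C = 1 - H(p) = 1 - 0.9487 = 0.0513

0.0513 bits


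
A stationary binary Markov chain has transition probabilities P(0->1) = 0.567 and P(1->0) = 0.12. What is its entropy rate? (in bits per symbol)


Stationary distribution: pi_0 = p10/(p01+p10) = 0.1747, pi_1 = 0.8253. Entropy rate H' = pi_0*H(p01) + pi_1*H(p10) = 0.1747*0.987 + 0.8253*0.5294 = 0.6093

0.6093 bits/symbol


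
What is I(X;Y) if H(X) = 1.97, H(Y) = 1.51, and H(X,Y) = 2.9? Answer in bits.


I(X;Y) = H(X) + H(Y) - H(X,Y) = 1.97 + 1.51 - 2.9 = 0.58

0.58 bits


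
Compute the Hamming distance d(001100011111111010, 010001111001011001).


Count differing positions: . ^ ^ ^ . ^ ^ . . ^ ^ . ^ . . . ^ ^ = 10 differences

10


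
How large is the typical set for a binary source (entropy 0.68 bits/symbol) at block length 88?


log2|A_typical| = nH = 88 * 0.68 = 59.84, so |A_typical| ~ 2^59.84 = 1.032e+18

1.032e+18


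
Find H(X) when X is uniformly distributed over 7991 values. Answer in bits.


H = log2(n) = log2(7991) = 12.9642

12.9642 bits


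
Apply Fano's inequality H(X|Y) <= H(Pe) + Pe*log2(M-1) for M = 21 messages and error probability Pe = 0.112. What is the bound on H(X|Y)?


H(Pe) = -Pe*log2(Pe) - (1-Pe)*log2(1-Pe) = -0.112*log2(0.112) - 0.888*log2(0.888) = 0.353744 + 0.152175 = 0.5059. Pe*log2(M-1) = 0.112*log2(20) = 0.484056. Bound = H(Pe) + Pe*log2(M-1) = 0.353744 + 0.152175 + 0.484056 = 0.99

0.99 bits


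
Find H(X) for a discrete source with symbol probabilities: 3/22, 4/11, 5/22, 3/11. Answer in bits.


H = -sum(p_i * log2(p_i)). Terms: -(3/22)*log2(3/22) = 0.391973; -(4/11)*log2(4/11) = 0.530702; -(5/22)*log2(5/22) = 0.485796; -(3/11)*log2(3/11) = 0.511219. H = 0.391973 + 0.530702 + 0.485796 + 0.511219 = 1.9197

1.9197 bits


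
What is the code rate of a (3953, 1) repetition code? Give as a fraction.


Rate = k/n = 1/3953

1/3953


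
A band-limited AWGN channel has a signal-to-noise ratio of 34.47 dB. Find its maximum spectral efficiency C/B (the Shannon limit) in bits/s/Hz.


SNR_linear = 10^(34.47/10) = 2798.9813; C/B = log2(1 + SNR_linear) = log2(1 + 2798.9813) = 11.4512

11.4512 bits/s/Hz


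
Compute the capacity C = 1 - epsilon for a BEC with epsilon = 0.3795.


C = 1 - epsilon = 1 - 0.3795 = 0.6205

0.6205 bits


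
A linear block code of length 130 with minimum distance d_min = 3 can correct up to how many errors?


Correction capability = floor((d-1)/2) = floor((3-1)/2) = 1

1 errors


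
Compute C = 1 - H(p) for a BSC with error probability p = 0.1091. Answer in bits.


H(p) = -p*log2(p) - (1-p)*log2(1-p) = -0.1091*log2(0.1091) - 0.8909*log2(0.8909) = 0.348714 + 0.148481 = 0.4972. C = 1 - H(p) = 1 - 0.4972 = 0.5028

0.5028 bits


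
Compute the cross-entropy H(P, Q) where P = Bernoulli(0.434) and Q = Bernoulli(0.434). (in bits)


H(P,Q) = -p*log2(q) - (1-p)*log2(1-q). -0.434*log2(0.434) = 0.522637; -0.566*log2(0.566) = 0.464757. H(P,Q) = 0.522637 + 0.464757 = 0.9874

0.9874 bits


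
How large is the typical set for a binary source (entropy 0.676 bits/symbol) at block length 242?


log2|A_typical| = nH = 242 * 0.676 = 163.592, so |A_typical| ~ 2^163.592 = 1.762e+49

1.762e+49


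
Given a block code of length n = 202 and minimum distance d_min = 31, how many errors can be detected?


Detection capability = d_min - 1 = 31 - 1 = 30

30 errors


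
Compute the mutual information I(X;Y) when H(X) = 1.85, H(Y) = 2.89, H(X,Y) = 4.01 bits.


I(X;Y) = H(X) + H(Y) - H(X,Y) = 1.85 + 2.89 - 4.01 = 0.73

0.73 bits


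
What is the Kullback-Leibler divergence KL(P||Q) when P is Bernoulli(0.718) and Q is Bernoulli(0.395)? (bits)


KL = p*log2(p/q) + (1-p)*log2((1-p)/(1-q)) = 0.718*log2(0.718/0.395) + 0.282*log2(0.282/0.605) = 0.3085

0.3085 bits


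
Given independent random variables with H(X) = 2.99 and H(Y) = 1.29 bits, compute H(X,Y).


For independent variables, H(X,Y) = H(X) + H(Y) = 2.99 + 1.29 = 4.28

4.28 bits


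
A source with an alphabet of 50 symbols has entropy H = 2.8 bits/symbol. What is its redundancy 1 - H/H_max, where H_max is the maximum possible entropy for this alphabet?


H_max = log2(K) = log2(50) = 5.6439 bits/symbol. Redundancy = 1 - H/H_max = 1 - 2.8/5.6439 = 1 - 0.4961 = 0.5039

0.5039


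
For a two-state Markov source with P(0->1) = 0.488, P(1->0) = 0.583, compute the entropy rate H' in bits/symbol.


Stationary distribution: pi_0 = p10/(p01+p10) = 0.5444, pi_1 = 0.4556. Entropy rate H' = pi_0*H(p01) + pi_1*H(p10) = 0.5444*0.9996 + 0.4556*0.98 = 0.9907

0.9907 bits/symbol


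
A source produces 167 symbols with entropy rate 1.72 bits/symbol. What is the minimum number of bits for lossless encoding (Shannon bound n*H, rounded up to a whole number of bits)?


Minimum bits >= n * H = 167 * 1.72 = 287.24, rounded up to a whole number of bits = 288

288 bits


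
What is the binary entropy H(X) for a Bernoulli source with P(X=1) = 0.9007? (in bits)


H = -p*log2(p) - (1-p)*log2(1-p). -0.9007*log2(0.9007) = 0.135899; -0.0993*log2(0.0993) = 0.330874. H = 0.135899 + 0.330874 = 0.4668

0.4668 bits


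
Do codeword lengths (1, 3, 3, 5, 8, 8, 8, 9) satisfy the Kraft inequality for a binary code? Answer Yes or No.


Kraft sum = sum(2^(-l_i)) = 0.7949, need <= 1. Result: satisfied (a binary prefix-free code with these lengths exists)

Yes


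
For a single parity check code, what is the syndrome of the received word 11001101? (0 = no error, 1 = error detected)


Syndrome = XOR of all bits = 1 XOR 1 XOR 0 XOR 0 XOR 1 XOR 1 XOR 0 XOR 1 = 1

1


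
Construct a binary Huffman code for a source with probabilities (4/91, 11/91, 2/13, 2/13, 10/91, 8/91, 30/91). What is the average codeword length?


Huffman construction (repeatedly merge the two least-probable nodes; each merge adds 1 bit to every symbol beneath it): 4/91 + 8/91 = 12/91; 10/91 + 11/91 = 3/13; 12/91 + 2/13 = 2/7; 2/13 + 3/13 = 5/13; 2/7 + 30/91 = 8/13; 5/13 + 8/13 = 1. Resulting codeword lengths (in the order the probabilities were given): (4, 3, 3, 2, 3, 4, 2). L_avg = sum(p_i * l_i) = 4/91*4 + 11/91*3 + 2/13*3 + 2/13*2 + 10/91*3 + 8/91*4 + 30/91*2 = 241/91 = 2.6484

2.6484 bits


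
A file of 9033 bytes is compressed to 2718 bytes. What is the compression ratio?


Ratio = original / compressed = 9033 / 2718 = 3.3234

3.3234


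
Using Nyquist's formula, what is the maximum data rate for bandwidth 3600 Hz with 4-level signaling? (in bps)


Rate = 2 * B * log2(M) = 2 * 3600 * 2.0 = 14400.0

14400.0 bps


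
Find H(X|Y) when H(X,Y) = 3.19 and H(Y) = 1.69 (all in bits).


H(X|Y) = H(X,Y) - H(Y) = 3.19 - 1.69 = 1.5

1.5 bits


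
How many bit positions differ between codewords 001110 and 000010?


Count differing positions: . . ^ ^ . . = 2 differences

2


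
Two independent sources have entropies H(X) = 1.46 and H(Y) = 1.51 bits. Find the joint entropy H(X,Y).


For independent variables, H(X,Y) = H(X) + H(Y) = 1.46 + 1.51 = 2.97

2.97 bits


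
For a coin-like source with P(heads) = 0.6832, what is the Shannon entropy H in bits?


H = -p*log2(p) - (1-p)*log2(1-p). -0.6832*log2(0.6832) = 0.375500; -0.3168*log2(0.3168) = 0.525367. H = 0.375500 + 0.525367 = 0.9009

0.9009 bits


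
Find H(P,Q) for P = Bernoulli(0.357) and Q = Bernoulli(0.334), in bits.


H(P,Q) = -p*log2(q) - (1-p)*log2(1-q). -0.357*log2(0.334) = 0.564803; -0.643*log2(0.666) = 0.377059. H(P,Q) = 0.564803 + 0.377059 = 0.9419

0.9419 bits


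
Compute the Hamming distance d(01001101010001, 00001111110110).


Count differing positions: . ^ . . . . ^ . ^ . . ^ ^ ^ = 6 differences

6


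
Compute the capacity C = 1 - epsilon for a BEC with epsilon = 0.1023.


C = 1 - epsilon = 1 - 0.1023 = 0.8977

0.8977 bits


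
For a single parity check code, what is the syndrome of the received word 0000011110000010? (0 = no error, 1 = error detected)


Syndrome = XOR of all bits = 0 XOR 0 XOR 0 XOR 0 XOR 0 XOR 1 XOR 1 XOR 1 XOR 1 XOR 0 XOR 0 XOR 0 XOR 0 XOR 0 XOR 1 XOR 0 = 1

1


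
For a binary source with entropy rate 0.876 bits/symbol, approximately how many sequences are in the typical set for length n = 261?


log2|A_typical| = nH = 261 * 0.876 = 228.636, so |A_typical| ~ 2^228.636 = 6.703e+68

6.703e+68


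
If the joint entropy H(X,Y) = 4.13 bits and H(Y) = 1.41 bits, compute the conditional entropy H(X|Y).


H(X|Y) = H(X,Y) - H(Y) = 4.13 - 1.41 = 2.72

2.72 bits


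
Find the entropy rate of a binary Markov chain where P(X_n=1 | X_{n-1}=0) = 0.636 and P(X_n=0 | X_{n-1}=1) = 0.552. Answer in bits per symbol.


Stationary distribution: pi_0 = p10/(p01+p10) = 0.4646, pi_1 = 0.5354. Entropy rate H' = pi_0*H(p01) + pi_1*H(p10) = 0.4646*0.946 + 0.5354*0.9922 = 0.9707

0.9707 bits/symbol


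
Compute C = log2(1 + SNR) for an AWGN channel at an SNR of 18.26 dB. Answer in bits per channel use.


SNR_linear = 10^(18.26/10) = 66.9885; C = log2(1 + SNR_linear) = log2(1 + 66.9885) = 6.0872

6.0872 bits/channel use


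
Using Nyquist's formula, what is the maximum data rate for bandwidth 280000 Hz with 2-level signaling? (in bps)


Rate = 2 * B * log2(M) = 2 * 280000 * 1.0 = 560000.0

560000.0 bps


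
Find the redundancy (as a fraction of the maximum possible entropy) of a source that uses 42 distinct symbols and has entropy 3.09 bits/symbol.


H_max = log2(K) = log2(42) = 5.3923 bits/symbol. Redundancy = 1 - H/H_max = 1 - 3.09/5.3923 = 1 - 0.573 = 0.427

0.427


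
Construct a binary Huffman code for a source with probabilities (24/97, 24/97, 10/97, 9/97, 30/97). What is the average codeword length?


Huffman construction (repeatedly merge the two least-probable nodes; each merge adds 1 bit to every symbol beneath it): 9/97 + 10/97 = 19/97; 19/97 + 24/97 = 43/97; 24/97 + 30/97 = 54/97; 43/97 + 54/97 = 1. Resulting codeword lengths (in the order the probabilities were given): (2, 2, 3, 3, 2). L_avg = sum(p_i * l_i) = 24/97*2 + 24/97*2 + 10/97*3 + 9/97*3 + 30/97*2 = 213/97 = 2.1959

2.1959 bits


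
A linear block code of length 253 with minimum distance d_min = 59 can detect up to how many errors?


Detection capability = d_min - 1 = 59 - 1 = 58

58 errors


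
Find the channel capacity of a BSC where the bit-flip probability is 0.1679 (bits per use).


H(p) = -p*log2(p) - (1-p)*log2(1-p) = -0.1679*log2(0.1679) - 0.8321*log2(0.8321) = 0.432229 + 0.220649 = 0.6529. C = 1 - H(p) = 1 - 0.6529 = 0.3471

0.3471 bits


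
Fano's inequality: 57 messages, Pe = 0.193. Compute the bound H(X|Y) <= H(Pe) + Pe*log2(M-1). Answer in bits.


H(Pe) = -Pe*log2(Pe) - (1-Pe)*log2(1-Pe) = -0.193*log2(0.193) - 0.807*log2(0.807) = 0.458052 + 0.249653 = 0.7077. Pe*log2(M-1) = 0.193*log2(56) = 1.120819. Bound = H(Pe) + Pe*log2(M-1) = 0.458052 + 0.249653 + 1.120819 = 1.8285

1.8285 bits


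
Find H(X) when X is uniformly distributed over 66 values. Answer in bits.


H = log2(n) = log2(66) = 6.0444

6.0444 bits


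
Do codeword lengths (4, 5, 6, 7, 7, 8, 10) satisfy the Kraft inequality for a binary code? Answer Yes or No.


Kraft sum = sum(2^(-l_i)) = 0.1299, need <= 1. Result: satisfied (a binary prefix-free code with these lengths exists)

Yes


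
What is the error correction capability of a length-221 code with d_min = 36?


Correction capability = floor((d-1)/2) = floor((36-1)/2) = 17

17 errors


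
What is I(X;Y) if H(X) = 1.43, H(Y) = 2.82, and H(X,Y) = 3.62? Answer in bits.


I(X;Y) = H(X) + H(Y) - H(X,Y) = 1.43 + 2.82 - 3.62 = 0.63

0.63 bits


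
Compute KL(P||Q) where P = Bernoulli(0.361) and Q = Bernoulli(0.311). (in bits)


KL = p*log2(p/q) + (1-p)*log2((1-p)/(1-q)) = 0.361*log2(0.361/0.311) + 0.639*log2(0.639/0.689) = 0.0082

0.0082 bits


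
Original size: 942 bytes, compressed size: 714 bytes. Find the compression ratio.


Ratio = original / compressed = 942 / 714 = 1.3193

1.3193


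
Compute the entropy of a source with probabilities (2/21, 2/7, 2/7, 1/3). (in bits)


H = -sum(p_i * log2(p_i)). Terms: -(2/21)*log2(2/21) = 0.323078; -(2/7)*log2(2/7) = 0.516387; -(2/7)*log2(2/7) = 0.516387; -(1/3)*log2(1/3) = 0.528321. H = 0.323078 + 0.516387 + 0.516387 + 0.528321 = 1.8842

1.8842 bits


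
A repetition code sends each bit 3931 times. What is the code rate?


Rate = k/n = 1/3931

1/3931


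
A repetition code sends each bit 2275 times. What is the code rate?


Rate = k/n = 1/2275

1/2275


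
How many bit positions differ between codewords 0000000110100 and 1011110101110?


Count differing positions: ^ . ^ ^ ^ ^ . . ^ ^ . ^ . = 8 differences

8


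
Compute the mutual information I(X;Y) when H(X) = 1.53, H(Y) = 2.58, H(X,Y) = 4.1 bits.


I(X;Y) = H(X) + H(Y) - H(X,Y) = 1.53 + 2.58 - 4.1 = 0.01

0.01 bits


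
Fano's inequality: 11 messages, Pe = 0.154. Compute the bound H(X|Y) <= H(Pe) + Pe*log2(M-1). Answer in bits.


H(Pe) = -Pe*log2(Pe) - (1-Pe)*log2(1-Pe) = -0.154*log2(0.154) - 0.846*log2(0.846) = 0.415646 + 0.204115 = 0.6198. Pe*log2(M-1) = 0.154*log2(10) = 0.511577. Bound = H(Pe) + Pe*log2(M-1) = 0.415646 + 0.204115 + 0.511577 = 1.1313

1.1313 bits


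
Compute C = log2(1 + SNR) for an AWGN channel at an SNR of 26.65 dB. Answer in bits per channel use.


SNR_linear = 10^(26.65/10) = 462.381; C = log2(1 + SNR_linear) = log2(1 + 462.381) = 8.8561

8.8561 bits/channel use


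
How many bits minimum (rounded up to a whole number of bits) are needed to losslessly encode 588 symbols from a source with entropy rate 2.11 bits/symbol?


Minimum bits >= n * H = 588 * 2.11 = 1240.68, rounded up to a whole number of bits = 1241

1241 bits


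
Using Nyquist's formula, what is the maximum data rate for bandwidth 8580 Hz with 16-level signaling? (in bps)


Rate = 2 * B * log2(M) = 2 * 8580 * 4.0 = 68640.0

68640.0 bps


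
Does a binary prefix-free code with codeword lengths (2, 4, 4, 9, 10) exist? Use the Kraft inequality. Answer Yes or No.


Kraft sum = sum(2^(-l_i)) = 0.3779, need <= 1. Result: satisfied (a binary prefix-free code with these lengths exists)

Yes


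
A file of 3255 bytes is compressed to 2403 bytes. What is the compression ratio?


Ratio = original / compressed = 3255 / 2403 = 1.3546

1.3546


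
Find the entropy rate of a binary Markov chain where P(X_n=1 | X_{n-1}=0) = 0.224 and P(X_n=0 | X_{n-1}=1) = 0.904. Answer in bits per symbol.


Stationary distribution: pi_0 = p10/(p01+p10) = 0.8014, pi_1 = 0.1986. Entropy rate H' = pi_0*H(p01) + pi_1*H(p10) = 0.8014*0.7674 + 0.1986*0.4562 = 0.7056

0.7056 bits/symbol


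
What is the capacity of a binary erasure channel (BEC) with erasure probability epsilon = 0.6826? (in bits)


C = 1 - epsilon = 1 - 0.6826 = 0.3174

0.3174 bits


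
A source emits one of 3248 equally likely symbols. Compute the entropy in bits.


H = log2(n) = log2(3248) = 11.6653

11.6653 bits


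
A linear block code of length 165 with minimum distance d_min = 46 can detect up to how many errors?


Detection capability = d_min - 1 = 46 - 1 = 45

45 errors


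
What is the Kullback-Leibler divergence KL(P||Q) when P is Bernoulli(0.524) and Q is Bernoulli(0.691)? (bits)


KL = p*log2(p/q) + (1-p)*log2((1-p)/(1-q)) = 0.524*log2(0.524/0.691) + 0.476*log2(0.476/0.309) = 0.0876

0.0876 bits


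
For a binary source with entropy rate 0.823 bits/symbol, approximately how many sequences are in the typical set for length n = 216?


log2|A_typical| = nH = 216 * 0.823 = 177.768, so |A_typical| ~ 2^177.768 = 3.262e+53

3.262e+53


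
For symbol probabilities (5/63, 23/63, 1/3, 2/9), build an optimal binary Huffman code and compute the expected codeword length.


Huffman construction (repeatedly merge the two least-probable nodes; each merge adds 1 bit to every symbol beneath it): 5/63 + 2/9 = 19/63; 19/63 + 1/3 = 40/63; 23/63 + 40/63 = 1. Resulting codeword lengths (in the order the probabilities were given): (3, 1, 2, 3). L_avg = sum(p_i * l_i) = 5/63*3 + 23/63*1 + 1/3*2 + 2/9*3 = 122/63 = 1.9365

1.9365 bits


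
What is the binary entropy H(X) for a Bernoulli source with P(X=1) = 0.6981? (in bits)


H = -p*log2(p) - (1-p)*log2(1-p). -0.6981*log2(0.6981) = 0.361961; -0.3019*log2(0.3019) = 0.521640. H = 0.361961 + 0.521640 = 0.8836

0.8836 bits


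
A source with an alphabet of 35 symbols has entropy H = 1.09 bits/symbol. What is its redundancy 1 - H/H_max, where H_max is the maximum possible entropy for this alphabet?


H_max = log2(K) = log2(35) = 5.1293 bits/symbol. Redundancy = 1 - H/H_max = 1 - 1.09/5.1293 = 1 - 0.2125 = 0.7875

0.7875


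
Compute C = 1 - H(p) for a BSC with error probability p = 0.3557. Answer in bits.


H(p) = -p*log2(p) - (1-p)*log2(1-p) = -0.3557*log2(0.3557) - 0.6443*log2(0.6443) = 0.530444 + 0.408612 = 0.9391. C = 1 - H(p) = 1 - 0.9391 = 0.0609

0.0609 bits


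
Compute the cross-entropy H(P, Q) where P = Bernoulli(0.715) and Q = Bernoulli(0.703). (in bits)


H(P,Q) = -p*log2(q) - (1-p)*log2(1-q). -0.715*log2(0.703) = 0.363508; -0.285*log2(0.297) = 0.499168. H(P,Q) = 0.363508 + 0.499168 = 0.8627

0.8627 bits


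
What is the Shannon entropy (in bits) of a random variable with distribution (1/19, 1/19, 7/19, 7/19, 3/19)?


H = -sum(p_i * log2(p_i)). Terms: -(1/19)*log2(1/19) = 0.223575; -(1/19)*log2(1/19) = 0.223575; -(7/19)*log2(7/19) = 0.530737; -(7/19)*log2(7/19) = 0.530737; -(3/19)*log2(3/19) = 0.420468. H = 0.223575 + 0.223575 + 0.530737 + 0.530737 + 0.420468 = 1.9291

1.9291 bits


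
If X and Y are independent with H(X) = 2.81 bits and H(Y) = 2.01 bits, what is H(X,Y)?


For independent variables, H(X,Y) = H(X) + H(Y) = 2.81 + 2.01 = 4.82

4.82 bits


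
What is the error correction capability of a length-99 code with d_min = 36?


Correction capability = floor((d-1)/2) = floor((36-1)/2) = 17

17 errors


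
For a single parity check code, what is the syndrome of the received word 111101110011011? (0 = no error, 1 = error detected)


Syndrome = XOR of all bits = 1 XOR 1 XOR 1 XOR 1 XOR 0 XOR 1 XOR 1 XOR 1 XOR 0 XOR 0 XOR 1 XOR 1 XOR 0 XOR 1 XOR 1 = 1

1


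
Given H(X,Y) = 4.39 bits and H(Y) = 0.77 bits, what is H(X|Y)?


H(X|Y) = H(X,Y) - H(Y) = 4.39 - 0.77 = 3.62

3.62 bits


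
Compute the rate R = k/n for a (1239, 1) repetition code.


Rate = k/n = 1/1239

1/1239


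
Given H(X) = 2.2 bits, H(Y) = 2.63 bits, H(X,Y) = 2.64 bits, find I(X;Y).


I(X;Y) = H(X) + H(Y) - H(X,Y) = 2.2 + 2.63 - 2.64 = 2.19

2.19 bits


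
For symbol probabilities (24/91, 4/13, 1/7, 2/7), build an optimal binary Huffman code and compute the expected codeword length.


Huffman construction (repeatedly merge the two least-probable nodes; each merge adds 1 bit to every symbol beneath it): 1/7 + 24/91 = 37/91; 2/7 + 4/13 = 54/91; 37/91 + 54/91 = 1. Resulting codeword lengths (in the order the probabilities were given): (2, 2, 2, 2). L_avg = sum(p_i * l_i) = 24/91*2 + 4/13*2 + 1/7*2 + 2/7*2 = 2

2.0 bits


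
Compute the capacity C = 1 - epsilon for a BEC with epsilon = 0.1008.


C = 1 - epsilon = 1 - 0.1008 = 0.8992

0.8992 bits


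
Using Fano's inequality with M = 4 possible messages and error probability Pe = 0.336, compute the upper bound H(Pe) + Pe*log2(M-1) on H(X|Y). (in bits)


H(Pe) = -Pe*log2(Pe) - (1-Pe)*log2(1-Pe) = -0.336*log2(0.336) - 0.664*log2(0.664) = 0.528685 + 0.392255 = 0.9209. Pe*log2(M-1) = 0.336*log2(3) = 0.532547. Bound = H(Pe) + Pe*log2(M-1) = 0.528685 + 0.392255 + 0.532547 = 1.4535

1.4535 bits


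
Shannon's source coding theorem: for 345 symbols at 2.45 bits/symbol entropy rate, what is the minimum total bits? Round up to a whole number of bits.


Minimum bits >= n * H = 345 * 2.45 = 845.25, rounded up to a whole number of bits = 846

846 bits


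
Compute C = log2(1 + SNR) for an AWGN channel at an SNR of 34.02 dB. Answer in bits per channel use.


SNR_linear = 10^(34.02/10) = 2523.4808; C = log2(1 + SNR_linear) = log2(1 + 2523.4808) = 11.3018

11.3018 bits/channel use


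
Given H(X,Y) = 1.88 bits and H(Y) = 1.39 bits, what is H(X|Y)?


H(X|Y) = H(X,Y) - H(Y) = 1.88 - 1.39 = 0.49

0.49 bits


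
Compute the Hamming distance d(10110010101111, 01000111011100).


Count differing positions: ^ ^ ^ ^ . ^ . ^ ^ ^ . . ^ ^ = 10 differences

10


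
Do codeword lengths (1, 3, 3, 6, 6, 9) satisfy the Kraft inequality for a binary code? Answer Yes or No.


Kraft sum = sum(2^(-l_i)) = 0.7832, need <= 1. Result: satisfied (a binary prefix-free code with these lengths exists)

Yes


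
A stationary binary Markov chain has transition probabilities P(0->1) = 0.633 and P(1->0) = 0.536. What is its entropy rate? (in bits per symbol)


Stationary distribution: pi_0 = p10/(p01+p10) = 0.4585, pi_1 = 0.5415. Entropy rate H' = pi_0*H(p01) + pi_1*H(p10) = 0.4585*0.9483 + 0.5415*0.9963 = 0.9743

0.9743 bits/symbol


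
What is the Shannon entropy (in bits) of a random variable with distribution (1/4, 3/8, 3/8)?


H = -sum(p_i * log2(p_i)). Terms: -(1/4)*log2(1/4) = 0.500000; -(3/8)*log2(3/8) = 0.530639; -(3/8)*log2(3/8) = 0.530639. H = 0.500000 + 0.530639 + 0.530639 = 1.5613

1.5613 bits


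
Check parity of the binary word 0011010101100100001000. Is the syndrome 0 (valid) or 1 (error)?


Syndrome = XOR of all bits = 0 XOR 0 XOR 1 XOR 1 XOR 0 XOR 1 XOR 0 XOR 1 XOR 0 XOR 1 XOR 1 XOR 0 XOR 0 XOR 1 XOR 0 XOR 0 XOR 0 XOR 0 XOR 1 XOR 0 XOR 0 XOR 0 = 0

0


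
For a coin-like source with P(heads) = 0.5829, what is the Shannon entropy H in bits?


H = -p*log2(p) - (1-p)*log2(1-p). -0.5829*log2(0.5829) = 0.453892; -0.4171*log2(0.4171) = 0.526186. H = 0.453892 + 0.526186 = 0.9801

0.9801 bits


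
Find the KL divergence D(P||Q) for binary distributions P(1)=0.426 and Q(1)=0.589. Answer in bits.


KL = p*log2(p/q) + (1-p)*log2((1-p)/(1-q)) = 0.426*log2(0.426/0.589) + 0.574*log2(0.574/0.411) = 0.0775

0.0775 bits


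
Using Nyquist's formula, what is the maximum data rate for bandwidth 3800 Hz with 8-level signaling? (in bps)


Rate = 2 * B * log2(M) = 2 * 3800 * 3.0 = 22800.0

22800.0 bps


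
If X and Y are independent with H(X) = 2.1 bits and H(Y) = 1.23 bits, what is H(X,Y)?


For independent variables, H(X,Y) = H(X) + H(Y) = 2.1 + 1.23 = 3.33

3.33 bits


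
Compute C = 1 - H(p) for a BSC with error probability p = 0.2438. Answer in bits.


H(p) = -p*log2(p) - (1-p)*log2(1-p) = -0.2438*log2(0.2438) - 0.7562*log2(0.7562) = 0.496433 + 0.304870 = 0.8013. C = 1 - H(p) = 1 - 0.8013 = 0.1987

0.1987 bits


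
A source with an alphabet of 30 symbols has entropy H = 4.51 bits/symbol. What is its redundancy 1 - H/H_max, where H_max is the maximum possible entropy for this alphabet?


H_max = log2(K) = log2(30) = 4.9069 bits/symbol. Redundancy = 1 - H/H_max = 1 - 4.51/4.9069 = 1 - 0.9191 = 0.0809

0.0809


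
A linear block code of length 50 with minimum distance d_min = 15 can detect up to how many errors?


Detection capability = d_min - 1 = 15 - 1 = 14

14 errors


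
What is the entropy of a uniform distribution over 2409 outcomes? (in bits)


H = log2(n) = log2(2409) = 11.2342

11.2342 bits


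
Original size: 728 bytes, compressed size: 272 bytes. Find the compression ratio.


Ratio = original / compressed = 728 / 272 = 2.6765

2.6765
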